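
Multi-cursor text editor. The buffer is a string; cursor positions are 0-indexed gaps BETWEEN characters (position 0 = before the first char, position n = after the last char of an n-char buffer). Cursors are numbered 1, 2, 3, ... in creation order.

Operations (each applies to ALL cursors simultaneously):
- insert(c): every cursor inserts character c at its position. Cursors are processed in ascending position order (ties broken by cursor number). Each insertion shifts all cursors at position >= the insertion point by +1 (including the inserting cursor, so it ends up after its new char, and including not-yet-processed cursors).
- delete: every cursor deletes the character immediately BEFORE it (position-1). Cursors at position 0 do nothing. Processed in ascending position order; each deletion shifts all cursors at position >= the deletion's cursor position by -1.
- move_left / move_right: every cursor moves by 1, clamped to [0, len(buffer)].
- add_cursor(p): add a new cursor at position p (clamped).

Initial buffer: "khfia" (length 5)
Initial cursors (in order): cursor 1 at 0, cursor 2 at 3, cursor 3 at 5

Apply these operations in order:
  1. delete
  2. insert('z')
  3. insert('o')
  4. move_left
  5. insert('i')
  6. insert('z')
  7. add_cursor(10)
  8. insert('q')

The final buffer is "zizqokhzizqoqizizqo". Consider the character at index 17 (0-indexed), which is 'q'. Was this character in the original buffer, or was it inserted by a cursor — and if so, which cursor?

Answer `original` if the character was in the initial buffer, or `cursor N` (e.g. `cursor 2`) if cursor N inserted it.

After op 1 (delete): buffer="khi" (len 3), cursors c1@0 c2@2 c3@3, authorship ...
After op 2 (insert('z')): buffer="zkhziz" (len 6), cursors c1@1 c2@4 c3@6, authorship 1..2.3
After op 3 (insert('o')): buffer="zokhzoizo" (len 9), cursors c1@2 c2@6 c3@9, authorship 11..22.33
After op 4 (move_left): buffer="zokhzoizo" (len 9), cursors c1@1 c2@5 c3@8, authorship 11..22.33
After op 5 (insert('i')): buffer="ziokhzioizio" (len 12), cursors c1@2 c2@7 c3@11, authorship 111..222.333
After op 6 (insert('z')): buffer="zizokhzizoizizo" (len 15), cursors c1@3 c2@9 c3@14, authorship 1111..2222.3333
After op 7 (add_cursor(10)): buffer="zizokhzizoizizo" (len 15), cursors c1@3 c2@9 c4@10 c3@14, authorship 1111..2222.3333
After op 8 (insert('q')): buffer="zizqokhzizqoqizizqo" (len 19), cursors c1@4 c2@11 c4@13 c3@18, authorship 11111..222224.33333
Authorship (.=original, N=cursor N): 1 1 1 1 1 . . 2 2 2 2 2 4 . 3 3 3 3 3
Index 17: author = 3

Answer: cursor 3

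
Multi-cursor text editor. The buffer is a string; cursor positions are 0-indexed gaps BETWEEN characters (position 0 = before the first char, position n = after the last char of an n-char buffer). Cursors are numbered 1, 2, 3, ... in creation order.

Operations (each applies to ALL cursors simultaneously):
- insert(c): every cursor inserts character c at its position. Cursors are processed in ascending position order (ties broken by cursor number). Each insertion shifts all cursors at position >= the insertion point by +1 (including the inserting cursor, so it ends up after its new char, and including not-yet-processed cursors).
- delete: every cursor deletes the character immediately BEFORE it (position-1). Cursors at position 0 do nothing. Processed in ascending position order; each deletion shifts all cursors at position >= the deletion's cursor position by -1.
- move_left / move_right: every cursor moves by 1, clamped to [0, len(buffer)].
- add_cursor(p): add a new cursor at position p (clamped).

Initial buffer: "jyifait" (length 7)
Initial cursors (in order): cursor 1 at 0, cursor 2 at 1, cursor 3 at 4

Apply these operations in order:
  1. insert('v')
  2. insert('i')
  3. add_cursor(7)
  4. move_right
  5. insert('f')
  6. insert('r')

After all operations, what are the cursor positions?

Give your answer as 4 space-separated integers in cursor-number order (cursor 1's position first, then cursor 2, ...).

Answer: 5 10 19 14

Derivation:
After op 1 (insert('v')): buffer="vjvyifvait" (len 10), cursors c1@1 c2@3 c3@7, authorship 1.2...3...
After op 2 (insert('i')): buffer="vijviyifviait" (len 13), cursors c1@2 c2@5 c3@10, authorship 11.22...33...
After op 3 (add_cursor(7)): buffer="vijviyifviait" (len 13), cursors c1@2 c2@5 c4@7 c3@10, authorship 11.22...33...
After op 4 (move_right): buffer="vijviyifviait" (len 13), cursors c1@3 c2@6 c4@8 c3@11, authorship 11.22...33...
After op 5 (insert('f')): buffer="vijfviyfiffviafit" (len 17), cursors c1@4 c2@8 c4@11 c3@15, authorship 11.122.2..433.3..
After op 6 (insert('r')): buffer="vijfrviyfriffrviafrit" (len 21), cursors c1@5 c2@10 c4@14 c3@19, authorship 11.1122.22..4433.33..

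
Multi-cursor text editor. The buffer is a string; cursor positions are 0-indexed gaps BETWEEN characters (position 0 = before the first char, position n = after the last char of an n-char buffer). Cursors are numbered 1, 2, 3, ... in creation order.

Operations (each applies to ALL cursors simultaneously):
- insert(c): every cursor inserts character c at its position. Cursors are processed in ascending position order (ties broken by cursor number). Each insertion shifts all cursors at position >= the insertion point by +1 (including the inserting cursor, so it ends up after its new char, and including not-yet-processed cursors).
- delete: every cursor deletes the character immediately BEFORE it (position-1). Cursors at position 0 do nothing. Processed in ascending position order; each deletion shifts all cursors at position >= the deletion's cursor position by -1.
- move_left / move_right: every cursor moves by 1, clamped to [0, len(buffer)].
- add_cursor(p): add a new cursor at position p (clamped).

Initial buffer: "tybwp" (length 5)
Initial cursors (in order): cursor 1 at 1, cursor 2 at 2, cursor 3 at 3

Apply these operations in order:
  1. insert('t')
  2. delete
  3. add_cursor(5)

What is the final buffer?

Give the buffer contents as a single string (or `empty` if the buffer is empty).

After op 1 (insert('t')): buffer="ttytbtwp" (len 8), cursors c1@2 c2@4 c3@6, authorship .1.2.3..
After op 2 (delete): buffer="tybwp" (len 5), cursors c1@1 c2@2 c3@3, authorship .....
After op 3 (add_cursor(5)): buffer="tybwp" (len 5), cursors c1@1 c2@2 c3@3 c4@5, authorship .....

Answer: tybwp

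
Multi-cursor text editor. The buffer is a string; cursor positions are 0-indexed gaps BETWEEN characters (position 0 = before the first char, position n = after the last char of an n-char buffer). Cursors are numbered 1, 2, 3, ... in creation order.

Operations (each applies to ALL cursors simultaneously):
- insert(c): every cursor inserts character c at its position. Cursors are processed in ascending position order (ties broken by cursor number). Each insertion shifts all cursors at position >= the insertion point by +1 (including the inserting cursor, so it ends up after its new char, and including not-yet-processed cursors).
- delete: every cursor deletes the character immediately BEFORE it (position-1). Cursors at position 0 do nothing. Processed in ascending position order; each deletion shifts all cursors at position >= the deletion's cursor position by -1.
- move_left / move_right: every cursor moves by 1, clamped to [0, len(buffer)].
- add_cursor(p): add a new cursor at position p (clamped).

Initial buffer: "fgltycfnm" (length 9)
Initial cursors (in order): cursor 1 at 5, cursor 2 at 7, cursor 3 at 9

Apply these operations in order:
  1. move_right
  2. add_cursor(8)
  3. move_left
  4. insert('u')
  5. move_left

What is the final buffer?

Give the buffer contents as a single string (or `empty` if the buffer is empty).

After op 1 (move_right): buffer="fgltycfnm" (len 9), cursors c1@6 c2@8 c3@9, authorship .........
After op 2 (add_cursor(8)): buffer="fgltycfnm" (len 9), cursors c1@6 c2@8 c4@8 c3@9, authorship .........
After op 3 (move_left): buffer="fgltycfnm" (len 9), cursors c1@5 c2@7 c4@7 c3@8, authorship .........
After op 4 (insert('u')): buffer="fgltyucfuunum" (len 13), cursors c1@6 c2@10 c4@10 c3@12, authorship .....1..24.3.
After op 5 (move_left): buffer="fgltyucfuunum" (len 13), cursors c1@5 c2@9 c4@9 c3@11, authorship .....1..24.3.

Answer: fgltyucfuunum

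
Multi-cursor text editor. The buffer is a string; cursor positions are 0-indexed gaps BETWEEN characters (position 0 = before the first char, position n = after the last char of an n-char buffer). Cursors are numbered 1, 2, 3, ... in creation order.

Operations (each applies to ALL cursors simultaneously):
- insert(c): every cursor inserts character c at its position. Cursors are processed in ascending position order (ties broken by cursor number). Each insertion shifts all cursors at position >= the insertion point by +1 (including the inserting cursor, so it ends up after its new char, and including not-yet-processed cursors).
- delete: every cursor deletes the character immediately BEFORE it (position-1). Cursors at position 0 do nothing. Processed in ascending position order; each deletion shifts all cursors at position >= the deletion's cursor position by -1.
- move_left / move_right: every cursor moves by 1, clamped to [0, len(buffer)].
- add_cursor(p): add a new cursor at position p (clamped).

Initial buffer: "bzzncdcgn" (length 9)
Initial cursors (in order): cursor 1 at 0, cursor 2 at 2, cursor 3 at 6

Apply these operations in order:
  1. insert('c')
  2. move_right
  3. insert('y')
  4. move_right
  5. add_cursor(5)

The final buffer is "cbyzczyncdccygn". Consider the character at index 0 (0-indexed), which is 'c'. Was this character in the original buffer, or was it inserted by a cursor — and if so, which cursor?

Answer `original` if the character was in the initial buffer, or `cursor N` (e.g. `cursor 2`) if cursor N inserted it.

After op 1 (insert('c')): buffer="cbzczncdccgn" (len 12), cursors c1@1 c2@4 c3@9, authorship 1..2....3...
After op 2 (move_right): buffer="cbzczncdccgn" (len 12), cursors c1@2 c2@5 c3@10, authorship 1..2....3...
After op 3 (insert('y')): buffer="cbyzczyncdccygn" (len 15), cursors c1@3 c2@7 c3@13, authorship 1.1.2.2...3.3..
After op 4 (move_right): buffer="cbyzczyncdccygn" (len 15), cursors c1@4 c2@8 c3@14, authorship 1.1.2.2...3.3..
After op 5 (add_cursor(5)): buffer="cbyzczyncdccygn" (len 15), cursors c1@4 c4@5 c2@8 c3@14, authorship 1.1.2.2...3.3..
Authorship (.=original, N=cursor N): 1 . 1 . 2 . 2 . . . 3 . 3 . .
Index 0: author = 1

Answer: cursor 1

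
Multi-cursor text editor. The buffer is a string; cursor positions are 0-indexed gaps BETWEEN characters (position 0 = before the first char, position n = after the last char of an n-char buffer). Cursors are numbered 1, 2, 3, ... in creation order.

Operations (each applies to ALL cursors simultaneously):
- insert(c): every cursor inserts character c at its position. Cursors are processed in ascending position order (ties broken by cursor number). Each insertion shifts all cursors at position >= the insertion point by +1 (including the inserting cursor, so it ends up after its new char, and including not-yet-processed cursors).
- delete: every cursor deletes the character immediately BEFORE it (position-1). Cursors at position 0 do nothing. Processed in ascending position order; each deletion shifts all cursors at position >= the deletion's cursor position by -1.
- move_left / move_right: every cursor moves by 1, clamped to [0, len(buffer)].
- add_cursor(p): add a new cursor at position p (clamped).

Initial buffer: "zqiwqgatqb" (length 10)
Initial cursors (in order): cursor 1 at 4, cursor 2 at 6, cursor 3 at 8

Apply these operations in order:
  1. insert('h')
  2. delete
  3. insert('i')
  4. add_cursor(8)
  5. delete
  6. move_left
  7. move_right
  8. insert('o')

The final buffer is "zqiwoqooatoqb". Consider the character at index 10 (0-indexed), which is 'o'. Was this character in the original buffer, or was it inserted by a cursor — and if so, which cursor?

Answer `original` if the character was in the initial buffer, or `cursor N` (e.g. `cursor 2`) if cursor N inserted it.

Answer: cursor 3

Derivation:
After op 1 (insert('h')): buffer="zqiwhqghathqb" (len 13), cursors c1@5 c2@8 c3@11, authorship ....1..2..3..
After op 2 (delete): buffer="zqiwqgatqb" (len 10), cursors c1@4 c2@6 c3@8, authorship ..........
After op 3 (insert('i')): buffer="zqiwiqgiatiqb" (len 13), cursors c1@5 c2@8 c3@11, authorship ....1..2..3..
After op 4 (add_cursor(8)): buffer="zqiwiqgiatiqb" (len 13), cursors c1@5 c2@8 c4@8 c3@11, authorship ....1..2..3..
After op 5 (delete): buffer="zqiwqatqb" (len 9), cursors c1@4 c2@5 c4@5 c3@7, authorship .........
After op 6 (move_left): buffer="zqiwqatqb" (len 9), cursors c1@3 c2@4 c4@4 c3@6, authorship .........
After op 7 (move_right): buffer="zqiwqatqb" (len 9), cursors c1@4 c2@5 c4@5 c3@7, authorship .........
After op 8 (insert('o')): buffer="zqiwoqooatoqb" (len 13), cursors c1@5 c2@8 c4@8 c3@11, authorship ....1.24..3..
Authorship (.=original, N=cursor N): . . . . 1 . 2 4 . . 3 . .
Index 10: author = 3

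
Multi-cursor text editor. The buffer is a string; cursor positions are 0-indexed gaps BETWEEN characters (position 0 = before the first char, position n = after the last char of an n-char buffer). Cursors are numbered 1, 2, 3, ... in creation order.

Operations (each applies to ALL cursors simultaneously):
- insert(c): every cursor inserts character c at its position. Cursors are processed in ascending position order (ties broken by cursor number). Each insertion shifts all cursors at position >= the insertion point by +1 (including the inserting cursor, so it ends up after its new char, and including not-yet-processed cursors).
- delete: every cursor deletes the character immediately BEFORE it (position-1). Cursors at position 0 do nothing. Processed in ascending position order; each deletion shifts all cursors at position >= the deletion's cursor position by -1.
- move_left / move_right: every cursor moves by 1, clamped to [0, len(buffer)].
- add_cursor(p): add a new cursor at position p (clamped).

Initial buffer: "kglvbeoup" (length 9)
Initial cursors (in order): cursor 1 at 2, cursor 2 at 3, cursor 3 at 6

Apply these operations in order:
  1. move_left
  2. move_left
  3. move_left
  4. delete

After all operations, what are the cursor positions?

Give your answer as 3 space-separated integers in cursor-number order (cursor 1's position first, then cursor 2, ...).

Answer: 0 0 2

Derivation:
After op 1 (move_left): buffer="kglvbeoup" (len 9), cursors c1@1 c2@2 c3@5, authorship .........
After op 2 (move_left): buffer="kglvbeoup" (len 9), cursors c1@0 c2@1 c3@4, authorship .........
After op 3 (move_left): buffer="kglvbeoup" (len 9), cursors c1@0 c2@0 c3@3, authorship .........
After op 4 (delete): buffer="kgvbeoup" (len 8), cursors c1@0 c2@0 c3@2, authorship ........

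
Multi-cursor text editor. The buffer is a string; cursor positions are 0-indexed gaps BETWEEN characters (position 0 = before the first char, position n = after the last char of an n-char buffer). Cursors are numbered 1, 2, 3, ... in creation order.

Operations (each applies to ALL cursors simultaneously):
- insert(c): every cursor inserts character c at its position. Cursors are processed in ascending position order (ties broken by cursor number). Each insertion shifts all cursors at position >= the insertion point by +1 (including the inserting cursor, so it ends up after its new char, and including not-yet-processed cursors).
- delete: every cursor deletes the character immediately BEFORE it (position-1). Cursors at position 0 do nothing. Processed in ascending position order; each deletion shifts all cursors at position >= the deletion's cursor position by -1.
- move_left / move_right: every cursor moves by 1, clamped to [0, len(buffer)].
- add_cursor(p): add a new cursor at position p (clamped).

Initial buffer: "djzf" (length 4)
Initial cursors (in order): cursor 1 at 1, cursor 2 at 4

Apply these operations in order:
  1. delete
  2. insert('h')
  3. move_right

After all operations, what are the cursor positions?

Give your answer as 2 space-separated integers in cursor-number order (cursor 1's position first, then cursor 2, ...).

After op 1 (delete): buffer="jz" (len 2), cursors c1@0 c2@2, authorship ..
After op 2 (insert('h')): buffer="hjzh" (len 4), cursors c1@1 c2@4, authorship 1..2
After op 3 (move_right): buffer="hjzh" (len 4), cursors c1@2 c2@4, authorship 1..2

Answer: 2 4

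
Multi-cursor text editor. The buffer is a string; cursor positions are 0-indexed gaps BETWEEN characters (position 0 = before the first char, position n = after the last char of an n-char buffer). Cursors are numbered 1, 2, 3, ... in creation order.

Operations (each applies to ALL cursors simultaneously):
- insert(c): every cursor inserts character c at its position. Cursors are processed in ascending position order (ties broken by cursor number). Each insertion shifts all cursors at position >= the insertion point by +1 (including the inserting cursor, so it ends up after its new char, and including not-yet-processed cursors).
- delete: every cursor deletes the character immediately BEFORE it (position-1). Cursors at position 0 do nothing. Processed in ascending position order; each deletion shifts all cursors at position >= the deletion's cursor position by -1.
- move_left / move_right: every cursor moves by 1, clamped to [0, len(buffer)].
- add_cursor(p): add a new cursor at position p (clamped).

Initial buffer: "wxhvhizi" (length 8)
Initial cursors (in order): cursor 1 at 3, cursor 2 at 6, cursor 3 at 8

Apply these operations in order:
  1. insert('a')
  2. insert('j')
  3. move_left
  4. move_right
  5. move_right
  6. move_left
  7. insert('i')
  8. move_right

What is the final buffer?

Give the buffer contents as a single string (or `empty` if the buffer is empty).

After op 1 (insert('a')): buffer="wxhavhiazia" (len 11), cursors c1@4 c2@8 c3@11, authorship ...1...2..3
After op 2 (insert('j')): buffer="wxhajvhiajziaj" (len 14), cursors c1@5 c2@10 c3@14, authorship ...11...22..33
After op 3 (move_left): buffer="wxhajvhiajziaj" (len 14), cursors c1@4 c2@9 c3@13, authorship ...11...22..33
After op 4 (move_right): buffer="wxhajvhiajziaj" (len 14), cursors c1@5 c2@10 c3@14, authorship ...11...22..33
After op 5 (move_right): buffer="wxhajvhiajziaj" (len 14), cursors c1@6 c2@11 c3@14, authorship ...11...22..33
After op 6 (move_left): buffer="wxhajvhiajziaj" (len 14), cursors c1@5 c2@10 c3@13, authorship ...11...22..33
After op 7 (insert('i')): buffer="wxhajivhiajiziaij" (len 17), cursors c1@6 c2@12 c3@16, authorship ...111...222..333
After op 8 (move_right): buffer="wxhajivhiajiziaij" (len 17), cursors c1@7 c2@13 c3@17, authorship ...111...222..333

Answer: wxhajivhiajiziaij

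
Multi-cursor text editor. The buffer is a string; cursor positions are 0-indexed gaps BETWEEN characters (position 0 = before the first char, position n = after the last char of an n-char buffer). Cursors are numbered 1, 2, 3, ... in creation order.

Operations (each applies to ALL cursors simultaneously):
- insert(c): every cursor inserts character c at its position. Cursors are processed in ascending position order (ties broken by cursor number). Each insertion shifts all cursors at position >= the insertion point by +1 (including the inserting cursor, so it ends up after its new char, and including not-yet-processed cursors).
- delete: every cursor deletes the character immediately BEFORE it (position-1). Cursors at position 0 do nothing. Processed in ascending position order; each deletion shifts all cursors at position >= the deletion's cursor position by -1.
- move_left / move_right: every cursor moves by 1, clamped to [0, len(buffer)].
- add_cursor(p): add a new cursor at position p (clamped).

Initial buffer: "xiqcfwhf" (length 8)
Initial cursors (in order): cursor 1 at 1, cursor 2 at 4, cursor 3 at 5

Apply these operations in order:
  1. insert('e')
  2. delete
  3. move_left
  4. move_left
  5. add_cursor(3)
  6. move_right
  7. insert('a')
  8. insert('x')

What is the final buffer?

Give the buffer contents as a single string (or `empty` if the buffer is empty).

After op 1 (insert('e')): buffer="xeiqcefewhf" (len 11), cursors c1@2 c2@6 c3@8, authorship .1...2.3...
After op 2 (delete): buffer="xiqcfwhf" (len 8), cursors c1@1 c2@4 c3@5, authorship ........
After op 3 (move_left): buffer="xiqcfwhf" (len 8), cursors c1@0 c2@3 c3@4, authorship ........
After op 4 (move_left): buffer="xiqcfwhf" (len 8), cursors c1@0 c2@2 c3@3, authorship ........
After op 5 (add_cursor(3)): buffer="xiqcfwhf" (len 8), cursors c1@0 c2@2 c3@3 c4@3, authorship ........
After op 6 (move_right): buffer="xiqcfwhf" (len 8), cursors c1@1 c2@3 c3@4 c4@4, authorship ........
After op 7 (insert('a')): buffer="xaiqacaafwhf" (len 12), cursors c1@2 c2@5 c3@8 c4@8, authorship .1..2.34....
After op 8 (insert('x')): buffer="xaxiqaxcaaxxfwhf" (len 16), cursors c1@3 c2@7 c3@12 c4@12, authorship .11..22.3434....

Answer: xaxiqaxcaaxxfwhf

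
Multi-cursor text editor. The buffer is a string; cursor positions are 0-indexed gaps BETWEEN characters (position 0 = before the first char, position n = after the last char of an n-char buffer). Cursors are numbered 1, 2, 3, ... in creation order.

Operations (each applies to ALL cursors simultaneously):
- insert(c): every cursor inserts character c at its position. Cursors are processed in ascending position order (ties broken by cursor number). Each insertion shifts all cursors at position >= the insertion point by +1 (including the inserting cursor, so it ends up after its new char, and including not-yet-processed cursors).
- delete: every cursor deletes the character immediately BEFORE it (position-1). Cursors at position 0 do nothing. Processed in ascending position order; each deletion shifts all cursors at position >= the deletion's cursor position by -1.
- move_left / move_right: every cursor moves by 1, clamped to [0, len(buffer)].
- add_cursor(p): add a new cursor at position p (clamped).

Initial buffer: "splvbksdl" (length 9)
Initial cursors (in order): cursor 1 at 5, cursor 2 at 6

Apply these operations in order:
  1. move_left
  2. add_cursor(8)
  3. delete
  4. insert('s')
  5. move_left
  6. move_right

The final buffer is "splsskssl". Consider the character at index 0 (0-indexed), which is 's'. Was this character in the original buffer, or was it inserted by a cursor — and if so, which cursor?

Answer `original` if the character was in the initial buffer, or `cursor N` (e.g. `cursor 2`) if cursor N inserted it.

Answer: original

Derivation:
After op 1 (move_left): buffer="splvbksdl" (len 9), cursors c1@4 c2@5, authorship .........
After op 2 (add_cursor(8)): buffer="splvbksdl" (len 9), cursors c1@4 c2@5 c3@8, authorship .........
After op 3 (delete): buffer="splksl" (len 6), cursors c1@3 c2@3 c3@5, authorship ......
After op 4 (insert('s')): buffer="splsskssl" (len 9), cursors c1@5 c2@5 c3@8, authorship ...12..3.
After op 5 (move_left): buffer="splsskssl" (len 9), cursors c1@4 c2@4 c3@7, authorship ...12..3.
After op 6 (move_right): buffer="splsskssl" (len 9), cursors c1@5 c2@5 c3@8, authorship ...12..3.
Authorship (.=original, N=cursor N): . . . 1 2 . . 3 .
Index 0: author = original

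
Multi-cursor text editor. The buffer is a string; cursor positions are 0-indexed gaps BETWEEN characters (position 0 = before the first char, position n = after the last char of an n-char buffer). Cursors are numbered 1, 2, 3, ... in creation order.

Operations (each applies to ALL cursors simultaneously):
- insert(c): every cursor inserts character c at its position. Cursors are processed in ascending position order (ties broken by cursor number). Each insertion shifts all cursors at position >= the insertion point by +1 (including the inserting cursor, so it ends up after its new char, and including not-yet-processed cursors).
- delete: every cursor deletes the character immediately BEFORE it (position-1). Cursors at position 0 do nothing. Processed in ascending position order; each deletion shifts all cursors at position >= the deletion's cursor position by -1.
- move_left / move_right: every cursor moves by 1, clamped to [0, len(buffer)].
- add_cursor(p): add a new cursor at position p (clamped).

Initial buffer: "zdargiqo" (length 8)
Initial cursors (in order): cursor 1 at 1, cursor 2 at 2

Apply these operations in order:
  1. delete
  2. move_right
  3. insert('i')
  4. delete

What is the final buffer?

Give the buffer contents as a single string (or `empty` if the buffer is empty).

After op 1 (delete): buffer="argiqo" (len 6), cursors c1@0 c2@0, authorship ......
After op 2 (move_right): buffer="argiqo" (len 6), cursors c1@1 c2@1, authorship ......
After op 3 (insert('i')): buffer="aiirgiqo" (len 8), cursors c1@3 c2@3, authorship .12.....
After op 4 (delete): buffer="argiqo" (len 6), cursors c1@1 c2@1, authorship ......

Answer: argiqo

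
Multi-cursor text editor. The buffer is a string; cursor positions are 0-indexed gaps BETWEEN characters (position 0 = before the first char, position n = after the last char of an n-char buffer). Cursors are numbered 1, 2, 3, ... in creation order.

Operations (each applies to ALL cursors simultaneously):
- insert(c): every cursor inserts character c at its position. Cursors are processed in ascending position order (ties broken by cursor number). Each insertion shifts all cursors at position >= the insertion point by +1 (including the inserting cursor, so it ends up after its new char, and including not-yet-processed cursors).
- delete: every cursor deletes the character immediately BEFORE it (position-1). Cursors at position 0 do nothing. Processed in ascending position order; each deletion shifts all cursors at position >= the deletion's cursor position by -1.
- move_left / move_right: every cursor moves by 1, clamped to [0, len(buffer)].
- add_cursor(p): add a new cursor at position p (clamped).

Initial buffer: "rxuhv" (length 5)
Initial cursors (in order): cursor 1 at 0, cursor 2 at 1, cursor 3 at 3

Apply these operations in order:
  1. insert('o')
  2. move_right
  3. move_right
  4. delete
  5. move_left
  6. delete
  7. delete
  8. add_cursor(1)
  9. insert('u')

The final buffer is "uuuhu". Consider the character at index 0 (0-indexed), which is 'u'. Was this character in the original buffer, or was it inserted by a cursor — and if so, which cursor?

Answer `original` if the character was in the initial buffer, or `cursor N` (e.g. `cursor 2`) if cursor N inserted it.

After op 1 (insert('o')): buffer="oroxuohv" (len 8), cursors c1@1 c2@3 c3@6, authorship 1.2..3..
After op 2 (move_right): buffer="oroxuohv" (len 8), cursors c1@2 c2@4 c3@7, authorship 1.2..3..
After op 3 (move_right): buffer="oroxuohv" (len 8), cursors c1@3 c2@5 c3@8, authorship 1.2..3..
After op 4 (delete): buffer="orxoh" (len 5), cursors c1@2 c2@3 c3@5, authorship 1..3.
After op 5 (move_left): buffer="orxoh" (len 5), cursors c1@1 c2@2 c3@4, authorship 1..3.
After op 6 (delete): buffer="xh" (len 2), cursors c1@0 c2@0 c3@1, authorship ..
After op 7 (delete): buffer="h" (len 1), cursors c1@0 c2@0 c3@0, authorship .
After op 8 (add_cursor(1)): buffer="h" (len 1), cursors c1@0 c2@0 c3@0 c4@1, authorship .
After op 9 (insert('u')): buffer="uuuhu" (len 5), cursors c1@3 c2@3 c3@3 c4@5, authorship 123.4
Authorship (.=original, N=cursor N): 1 2 3 . 4
Index 0: author = 1

Answer: cursor 1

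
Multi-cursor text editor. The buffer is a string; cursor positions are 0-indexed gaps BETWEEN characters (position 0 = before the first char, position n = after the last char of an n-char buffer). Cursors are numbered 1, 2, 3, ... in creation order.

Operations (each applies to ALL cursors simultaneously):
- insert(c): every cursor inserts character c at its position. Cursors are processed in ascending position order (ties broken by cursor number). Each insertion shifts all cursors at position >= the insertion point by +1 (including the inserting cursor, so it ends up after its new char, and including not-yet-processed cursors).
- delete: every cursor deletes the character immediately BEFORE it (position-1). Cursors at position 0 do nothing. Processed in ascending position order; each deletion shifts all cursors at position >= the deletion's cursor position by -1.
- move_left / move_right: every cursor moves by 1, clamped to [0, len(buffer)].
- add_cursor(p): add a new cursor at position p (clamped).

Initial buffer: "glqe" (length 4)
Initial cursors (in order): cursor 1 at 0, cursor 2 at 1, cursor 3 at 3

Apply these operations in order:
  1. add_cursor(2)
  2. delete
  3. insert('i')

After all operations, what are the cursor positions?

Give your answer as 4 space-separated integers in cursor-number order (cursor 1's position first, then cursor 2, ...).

After op 1 (add_cursor(2)): buffer="glqe" (len 4), cursors c1@0 c2@1 c4@2 c3@3, authorship ....
After op 2 (delete): buffer="e" (len 1), cursors c1@0 c2@0 c3@0 c4@0, authorship .
After op 3 (insert('i')): buffer="iiiie" (len 5), cursors c1@4 c2@4 c3@4 c4@4, authorship 1234.

Answer: 4 4 4 4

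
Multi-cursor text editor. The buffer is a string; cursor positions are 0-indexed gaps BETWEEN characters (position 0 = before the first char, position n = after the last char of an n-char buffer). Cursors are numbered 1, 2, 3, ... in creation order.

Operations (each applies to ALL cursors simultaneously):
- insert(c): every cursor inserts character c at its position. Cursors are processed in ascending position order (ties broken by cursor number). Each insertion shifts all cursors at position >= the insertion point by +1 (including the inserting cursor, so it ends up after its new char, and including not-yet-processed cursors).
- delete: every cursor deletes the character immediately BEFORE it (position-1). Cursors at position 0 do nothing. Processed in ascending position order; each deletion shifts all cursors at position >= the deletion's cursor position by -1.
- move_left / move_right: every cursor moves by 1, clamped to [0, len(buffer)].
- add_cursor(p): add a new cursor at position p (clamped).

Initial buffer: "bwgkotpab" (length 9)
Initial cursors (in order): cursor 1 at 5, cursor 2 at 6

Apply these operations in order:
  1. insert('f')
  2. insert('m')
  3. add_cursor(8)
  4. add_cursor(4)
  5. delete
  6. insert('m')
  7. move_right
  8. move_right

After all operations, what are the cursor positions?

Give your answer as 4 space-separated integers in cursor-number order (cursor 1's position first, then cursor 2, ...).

After op 1 (insert('f')): buffer="bwgkoftfpab" (len 11), cursors c1@6 c2@8, authorship .....1.2...
After op 2 (insert('m')): buffer="bwgkofmtfmpab" (len 13), cursors c1@7 c2@10, authorship .....11.22...
After op 3 (add_cursor(8)): buffer="bwgkofmtfmpab" (len 13), cursors c1@7 c3@8 c2@10, authorship .....11.22...
After op 4 (add_cursor(4)): buffer="bwgkofmtfmpab" (len 13), cursors c4@4 c1@7 c3@8 c2@10, authorship .....11.22...
After op 5 (delete): buffer="bwgoffpab" (len 9), cursors c4@3 c1@5 c3@5 c2@6, authorship ....12...
After op 6 (insert('m')): buffer="bwgmofmmfmpab" (len 13), cursors c4@4 c1@8 c3@8 c2@10, authorship ...4.11322...
After op 7 (move_right): buffer="bwgmofmmfmpab" (len 13), cursors c4@5 c1@9 c3@9 c2@11, authorship ...4.11322...
After op 8 (move_right): buffer="bwgmofmmfmpab" (len 13), cursors c4@6 c1@10 c3@10 c2@12, authorship ...4.11322...

Answer: 10 12 10 6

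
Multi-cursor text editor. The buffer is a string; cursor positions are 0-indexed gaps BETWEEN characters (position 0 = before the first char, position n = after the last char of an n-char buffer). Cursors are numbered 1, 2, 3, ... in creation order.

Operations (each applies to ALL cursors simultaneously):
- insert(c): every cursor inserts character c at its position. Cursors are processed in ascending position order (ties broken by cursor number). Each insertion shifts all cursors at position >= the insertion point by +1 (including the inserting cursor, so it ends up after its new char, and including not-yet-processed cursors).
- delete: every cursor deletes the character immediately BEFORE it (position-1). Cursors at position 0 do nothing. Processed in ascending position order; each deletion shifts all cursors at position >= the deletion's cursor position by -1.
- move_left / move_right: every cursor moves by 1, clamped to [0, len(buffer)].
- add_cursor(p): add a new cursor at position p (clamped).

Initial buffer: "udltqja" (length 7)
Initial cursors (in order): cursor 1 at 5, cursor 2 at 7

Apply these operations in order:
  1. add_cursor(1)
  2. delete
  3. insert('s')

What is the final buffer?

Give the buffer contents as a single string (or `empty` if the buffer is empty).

After op 1 (add_cursor(1)): buffer="udltqja" (len 7), cursors c3@1 c1@5 c2@7, authorship .......
After op 2 (delete): buffer="dltj" (len 4), cursors c3@0 c1@3 c2@4, authorship ....
After op 3 (insert('s')): buffer="sdltsjs" (len 7), cursors c3@1 c1@5 c2@7, authorship 3...1.2

Answer: sdltsjs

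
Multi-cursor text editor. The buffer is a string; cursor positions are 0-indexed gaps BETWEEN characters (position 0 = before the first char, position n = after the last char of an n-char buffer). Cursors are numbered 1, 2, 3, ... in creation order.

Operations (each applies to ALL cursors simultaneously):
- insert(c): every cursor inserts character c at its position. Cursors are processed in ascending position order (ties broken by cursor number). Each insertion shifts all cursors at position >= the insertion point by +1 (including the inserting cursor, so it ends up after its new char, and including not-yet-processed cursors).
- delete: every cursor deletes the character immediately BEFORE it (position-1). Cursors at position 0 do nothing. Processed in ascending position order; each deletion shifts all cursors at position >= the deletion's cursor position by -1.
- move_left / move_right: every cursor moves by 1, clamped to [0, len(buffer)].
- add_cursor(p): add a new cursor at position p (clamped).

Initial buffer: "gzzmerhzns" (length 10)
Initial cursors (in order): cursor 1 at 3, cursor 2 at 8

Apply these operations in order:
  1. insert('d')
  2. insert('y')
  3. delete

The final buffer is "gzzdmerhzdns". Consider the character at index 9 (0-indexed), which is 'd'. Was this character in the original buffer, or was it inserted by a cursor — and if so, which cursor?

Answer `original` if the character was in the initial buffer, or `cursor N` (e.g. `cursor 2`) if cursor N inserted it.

Answer: cursor 2

Derivation:
After op 1 (insert('d')): buffer="gzzdmerhzdns" (len 12), cursors c1@4 c2@10, authorship ...1.....2..
After op 2 (insert('y')): buffer="gzzdymerhzdyns" (len 14), cursors c1@5 c2@12, authorship ...11.....22..
After op 3 (delete): buffer="gzzdmerhzdns" (len 12), cursors c1@4 c2@10, authorship ...1.....2..
Authorship (.=original, N=cursor N): . . . 1 . . . . . 2 . .
Index 9: author = 2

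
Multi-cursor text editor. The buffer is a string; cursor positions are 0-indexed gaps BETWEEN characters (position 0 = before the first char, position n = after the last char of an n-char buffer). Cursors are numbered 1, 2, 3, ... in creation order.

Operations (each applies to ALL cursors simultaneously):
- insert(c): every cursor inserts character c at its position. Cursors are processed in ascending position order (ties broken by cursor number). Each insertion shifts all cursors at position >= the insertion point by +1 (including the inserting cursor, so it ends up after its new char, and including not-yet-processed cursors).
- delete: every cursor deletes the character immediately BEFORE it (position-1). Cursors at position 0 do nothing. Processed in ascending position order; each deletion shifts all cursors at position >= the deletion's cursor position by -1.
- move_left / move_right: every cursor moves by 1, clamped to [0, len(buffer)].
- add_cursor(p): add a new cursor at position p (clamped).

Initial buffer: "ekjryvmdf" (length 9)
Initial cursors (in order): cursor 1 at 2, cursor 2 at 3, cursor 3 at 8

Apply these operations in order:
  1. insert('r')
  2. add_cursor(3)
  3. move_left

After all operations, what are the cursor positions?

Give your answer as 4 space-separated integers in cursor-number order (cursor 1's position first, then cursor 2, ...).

After op 1 (insert('r')): buffer="ekrjrryvmdrf" (len 12), cursors c1@3 c2@5 c3@11, authorship ..1.2.....3.
After op 2 (add_cursor(3)): buffer="ekrjrryvmdrf" (len 12), cursors c1@3 c4@3 c2@5 c3@11, authorship ..1.2.....3.
After op 3 (move_left): buffer="ekrjrryvmdrf" (len 12), cursors c1@2 c4@2 c2@4 c3@10, authorship ..1.2.....3.

Answer: 2 4 10 2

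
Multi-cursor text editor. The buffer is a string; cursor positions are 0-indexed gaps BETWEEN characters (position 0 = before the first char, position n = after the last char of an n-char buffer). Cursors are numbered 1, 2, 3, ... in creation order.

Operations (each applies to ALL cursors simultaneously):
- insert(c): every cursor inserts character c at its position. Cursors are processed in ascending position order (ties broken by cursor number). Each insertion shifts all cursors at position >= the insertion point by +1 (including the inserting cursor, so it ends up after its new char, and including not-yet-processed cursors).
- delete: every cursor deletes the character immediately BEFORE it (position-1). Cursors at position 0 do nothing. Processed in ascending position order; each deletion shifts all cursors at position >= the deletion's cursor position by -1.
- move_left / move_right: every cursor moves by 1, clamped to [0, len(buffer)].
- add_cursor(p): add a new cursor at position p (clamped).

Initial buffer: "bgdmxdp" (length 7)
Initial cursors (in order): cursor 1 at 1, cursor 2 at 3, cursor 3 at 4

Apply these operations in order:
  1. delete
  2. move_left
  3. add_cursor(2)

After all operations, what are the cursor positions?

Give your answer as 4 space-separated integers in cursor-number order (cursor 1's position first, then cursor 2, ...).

Answer: 0 0 0 2

Derivation:
After op 1 (delete): buffer="gxdp" (len 4), cursors c1@0 c2@1 c3@1, authorship ....
After op 2 (move_left): buffer="gxdp" (len 4), cursors c1@0 c2@0 c3@0, authorship ....
After op 3 (add_cursor(2)): buffer="gxdp" (len 4), cursors c1@0 c2@0 c3@0 c4@2, authorship ....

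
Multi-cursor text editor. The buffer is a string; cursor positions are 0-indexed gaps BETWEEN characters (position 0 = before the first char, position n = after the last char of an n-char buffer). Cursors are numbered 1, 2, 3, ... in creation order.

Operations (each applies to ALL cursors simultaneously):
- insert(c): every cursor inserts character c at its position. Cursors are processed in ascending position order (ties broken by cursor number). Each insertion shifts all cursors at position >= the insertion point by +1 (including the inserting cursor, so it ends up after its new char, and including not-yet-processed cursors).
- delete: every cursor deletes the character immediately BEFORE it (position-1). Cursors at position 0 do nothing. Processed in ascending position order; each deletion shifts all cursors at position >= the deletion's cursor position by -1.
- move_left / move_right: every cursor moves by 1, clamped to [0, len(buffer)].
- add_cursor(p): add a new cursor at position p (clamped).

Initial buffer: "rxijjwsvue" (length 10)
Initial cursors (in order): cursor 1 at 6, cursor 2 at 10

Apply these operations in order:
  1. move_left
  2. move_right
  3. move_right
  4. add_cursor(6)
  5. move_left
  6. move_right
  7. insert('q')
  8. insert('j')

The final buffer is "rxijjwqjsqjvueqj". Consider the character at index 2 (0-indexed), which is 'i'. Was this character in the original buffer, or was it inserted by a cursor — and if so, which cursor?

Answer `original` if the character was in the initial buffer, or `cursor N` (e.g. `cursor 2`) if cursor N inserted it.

Answer: original

Derivation:
After op 1 (move_left): buffer="rxijjwsvue" (len 10), cursors c1@5 c2@9, authorship ..........
After op 2 (move_right): buffer="rxijjwsvue" (len 10), cursors c1@6 c2@10, authorship ..........
After op 3 (move_right): buffer="rxijjwsvue" (len 10), cursors c1@7 c2@10, authorship ..........
After op 4 (add_cursor(6)): buffer="rxijjwsvue" (len 10), cursors c3@6 c1@7 c2@10, authorship ..........
After op 5 (move_left): buffer="rxijjwsvue" (len 10), cursors c3@5 c1@6 c2@9, authorship ..........
After op 6 (move_right): buffer="rxijjwsvue" (len 10), cursors c3@6 c1@7 c2@10, authorship ..........
After op 7 (insert('q')): buffer="rxijjwqsqvueq" (len 13), cursors c3@7 c1@9 c2@13, authorship ......3.1...2
After op 8 (insert('j')): buffer="rxijjwqjsqjvueqj" (len 16), cursors c3@8 c1@11 c2@16, authorship ......33.11...22
Authorship (.=original, N=cursor N): . . . . . . 3 3 . 1 1 . . . 2 2
Index 2: author = original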